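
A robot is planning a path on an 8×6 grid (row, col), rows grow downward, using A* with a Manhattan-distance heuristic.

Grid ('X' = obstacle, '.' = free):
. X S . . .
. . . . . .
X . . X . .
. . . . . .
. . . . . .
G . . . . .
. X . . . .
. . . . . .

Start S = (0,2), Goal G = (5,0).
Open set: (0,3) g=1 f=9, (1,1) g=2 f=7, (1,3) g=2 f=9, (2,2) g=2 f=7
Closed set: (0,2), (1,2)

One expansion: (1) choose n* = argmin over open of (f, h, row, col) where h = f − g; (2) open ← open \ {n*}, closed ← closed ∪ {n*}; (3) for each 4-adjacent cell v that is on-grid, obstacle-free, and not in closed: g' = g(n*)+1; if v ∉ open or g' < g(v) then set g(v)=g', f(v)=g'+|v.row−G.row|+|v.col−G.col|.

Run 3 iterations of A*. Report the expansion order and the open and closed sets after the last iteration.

step 1: expand (1,1) (f=7, h=5) → closed; open now [(0,3) g=1 f=9, (1,0) g=3 f=7, (1,3) g=2 f=9, (2,1) g=3 f=7, (2,2) g=2 f=7]
step 2: expand (1,0) (f=7, h=4) → closed; open now [(0,0) g=4 f=9, (0,3) g=1 f=9, (1,3) g=2 f=9, (2,1) g=3 f=7, (2,2) g=2 f=7]
step 3: expand (2,1) (f=7, h=4) → closed; open now [(0,0) g=4 f=9, (0,3) g=1 f=9, (1,3) g=2 f=9, (2,2) g=2 f=7, (3,1) g=4 f=7]

order=[(1,1) → (1,0) → (2,1)]; open=[(0,0) g=4 f=9, (0,3) g=1 f=9, (1,3) g=2 f=9, (2,2) g=2 f=7, (3,1) g=4 f=7]; closed=[(0,2), (1,0), (1,1), (1,2), (2,1)]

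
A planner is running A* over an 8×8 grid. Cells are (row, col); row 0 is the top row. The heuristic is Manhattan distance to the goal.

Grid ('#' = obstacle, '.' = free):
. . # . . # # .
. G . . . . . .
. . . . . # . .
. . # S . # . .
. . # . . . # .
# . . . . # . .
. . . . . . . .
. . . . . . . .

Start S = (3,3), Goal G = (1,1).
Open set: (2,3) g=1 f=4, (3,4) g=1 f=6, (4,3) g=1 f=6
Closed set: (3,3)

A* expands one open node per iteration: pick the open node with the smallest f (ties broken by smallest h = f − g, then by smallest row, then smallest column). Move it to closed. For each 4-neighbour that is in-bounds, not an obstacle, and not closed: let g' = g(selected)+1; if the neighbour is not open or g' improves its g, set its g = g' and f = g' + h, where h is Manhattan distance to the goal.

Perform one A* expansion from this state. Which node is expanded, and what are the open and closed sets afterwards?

expanded=(2,3); open=[(1,3) g=2 f=4, (2,2) g=2 f=4, (2,4) g=2 f=6, (3,4) g=1 f=6, (4,3) g=1 f=6]; closed=[(2,3), (3,3)]

step 1: expand (2,3) (f=4, h=3) → closed; open now [(1,3) g=2 f=4, (2,2) g=2 f=4, (2,4) g=2 f=6, (3,4) g=1 f=6, (4,3) g=1 f=6]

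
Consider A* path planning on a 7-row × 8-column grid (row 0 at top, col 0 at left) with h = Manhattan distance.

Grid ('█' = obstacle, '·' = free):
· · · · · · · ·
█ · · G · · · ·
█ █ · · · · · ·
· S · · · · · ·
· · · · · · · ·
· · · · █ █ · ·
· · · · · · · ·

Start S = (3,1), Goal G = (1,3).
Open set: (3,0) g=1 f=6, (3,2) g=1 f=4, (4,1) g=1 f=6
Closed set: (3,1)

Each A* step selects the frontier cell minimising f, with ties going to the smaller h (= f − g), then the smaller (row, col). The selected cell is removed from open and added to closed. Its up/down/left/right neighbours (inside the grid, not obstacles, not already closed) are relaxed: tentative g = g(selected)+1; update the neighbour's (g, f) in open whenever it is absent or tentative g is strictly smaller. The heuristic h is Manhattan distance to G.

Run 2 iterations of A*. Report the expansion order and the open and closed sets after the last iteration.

step 1: expand (3,2) (f=4, h=3) → closed; open now [(2,2) g=2 f=4, (3,0) g=1 f=6, (3,3) g=2 f=4, (4,1) g=1 f=6, (4,2) g=2 f=6]
step 2: expand (2,2) (f=4, h=2) → closed; open now [(1,2) g=3 f=4, (2,3) g=3 f=4, (3,0) g=1 f=6, (3,3) g=2 f=4, (4,1) g=1 f=6, (4,2) g=2 f=6]

order=[(3,2) → (2,2)]; open=[(1,2) g=3 f=4, (2,3) g=3 f=4, (3,0) g=1 f=6, (3,3) g=2 f=4, (4,1) g=1 f=6, (4,2) g=2 f=6]; closed=[(2,2), (3,1), (3,2)]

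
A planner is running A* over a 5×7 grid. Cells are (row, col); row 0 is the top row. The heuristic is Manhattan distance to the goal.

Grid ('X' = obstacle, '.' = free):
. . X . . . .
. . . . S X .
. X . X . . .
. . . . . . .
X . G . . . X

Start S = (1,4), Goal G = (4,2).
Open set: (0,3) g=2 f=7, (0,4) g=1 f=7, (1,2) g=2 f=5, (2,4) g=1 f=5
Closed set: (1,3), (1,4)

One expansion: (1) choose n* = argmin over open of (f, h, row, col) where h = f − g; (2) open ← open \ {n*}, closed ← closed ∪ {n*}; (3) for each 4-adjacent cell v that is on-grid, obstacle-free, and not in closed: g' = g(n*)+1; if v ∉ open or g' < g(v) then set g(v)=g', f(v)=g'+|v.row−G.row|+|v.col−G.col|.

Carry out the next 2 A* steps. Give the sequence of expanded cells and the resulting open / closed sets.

order=[(1,2) → (2,2)]; open=[(0,3) g=2 f=7, (0,4) g=1 f=7, (1,1) g=3 f=7, (2,4) g=1 f=5, (3,2) g=4 f=5]; closed=[(1,2), (1,3), (1,4), (2,2)]

step 1: expand (1,2) (f=5, h=3) → closed; open now [(0,3) g=2 f=7, (0,4) g=1 f=7, (1,1) g=3 f=7, (2,2) g=3 f=5, (2,4) g=1 f=5]
step 2: expand (2,2) (f=5, h=2) → closed; open now [(0,3) g=2 f=7, (0,4) g=1 f=7, (1,1) g=3 f=7, (2,4) g=1 f=5, (3,2) g=4 f=5]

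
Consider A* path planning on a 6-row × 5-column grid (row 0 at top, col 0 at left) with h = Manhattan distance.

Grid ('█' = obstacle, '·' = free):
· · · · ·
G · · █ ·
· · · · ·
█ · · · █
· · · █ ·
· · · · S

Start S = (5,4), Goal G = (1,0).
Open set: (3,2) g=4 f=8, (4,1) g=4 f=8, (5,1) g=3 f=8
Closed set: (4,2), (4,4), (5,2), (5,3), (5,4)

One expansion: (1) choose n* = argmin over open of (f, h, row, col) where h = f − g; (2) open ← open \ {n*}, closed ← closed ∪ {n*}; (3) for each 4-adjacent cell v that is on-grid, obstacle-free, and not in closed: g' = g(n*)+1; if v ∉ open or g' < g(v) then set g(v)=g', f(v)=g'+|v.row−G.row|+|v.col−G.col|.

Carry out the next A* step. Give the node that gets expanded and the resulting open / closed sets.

expanded=(3,2); open=[(2,2) g=5 f=8, (3,1) g=5 f=8, (3,3) g=5 f=10, (4,1) g=4 f=8, (5,1) g=3 f=8]; closed=[(3,2), (4,2), (4,4), (5,2), (5,3), (5,4)]

step 1: expand (3,2) (f=8, h=4) → closed; open now [(2,2) g=5 f=8, (3,1) g=5 f=8, (3,3) g=5 f=10, (4,1) g=4 f=8, (5,1) g=3 f=8]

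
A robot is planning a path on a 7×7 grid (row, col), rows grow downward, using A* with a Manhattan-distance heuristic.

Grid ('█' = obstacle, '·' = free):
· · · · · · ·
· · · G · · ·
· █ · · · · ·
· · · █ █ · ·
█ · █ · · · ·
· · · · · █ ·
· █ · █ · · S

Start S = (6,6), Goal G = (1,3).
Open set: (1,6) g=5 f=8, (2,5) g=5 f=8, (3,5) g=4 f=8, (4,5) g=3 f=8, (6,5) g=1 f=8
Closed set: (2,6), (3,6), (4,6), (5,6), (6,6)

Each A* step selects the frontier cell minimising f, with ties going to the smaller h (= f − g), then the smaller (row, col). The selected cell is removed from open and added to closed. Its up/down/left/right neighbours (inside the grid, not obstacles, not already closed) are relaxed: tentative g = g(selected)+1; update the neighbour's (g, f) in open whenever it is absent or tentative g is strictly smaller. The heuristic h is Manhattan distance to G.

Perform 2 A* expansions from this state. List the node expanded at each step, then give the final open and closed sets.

step 1: expand (1,6) (f=8, h=3) → closed; open now [(0,6) g=6 f=10, (1,5) g=6 f=8, (2,5) g=5 f=8, (3,5) g=4 f=8, (4,5) g=3 f=8, (6,5) g=1 f=8]
step 2: expand (1,5) (f=8, h=2) → closed; open now [(0,5) g=7 f=10, (0,6) g=6 f=10, (1,4) g=7 f=8, (2,5) g=5 f=8, (3,5) g=4 f=8, (4,5) g=3 f=8, (6,5) g=1 f=8]

order=[(1,6) → (1,5)]; open=[(0,5) g=7 f=10, (0,6) g=6 f=10, (1,4) g=7 f=8, (2,5) g=5 f=8, (3,5) g=4 f=8, (4,5) g=3 f=8, (6,5) g=1 f=8]; closed=[(1,5), (1,6), (2,6), (3,6), (4,6), (5,6), (6,6)]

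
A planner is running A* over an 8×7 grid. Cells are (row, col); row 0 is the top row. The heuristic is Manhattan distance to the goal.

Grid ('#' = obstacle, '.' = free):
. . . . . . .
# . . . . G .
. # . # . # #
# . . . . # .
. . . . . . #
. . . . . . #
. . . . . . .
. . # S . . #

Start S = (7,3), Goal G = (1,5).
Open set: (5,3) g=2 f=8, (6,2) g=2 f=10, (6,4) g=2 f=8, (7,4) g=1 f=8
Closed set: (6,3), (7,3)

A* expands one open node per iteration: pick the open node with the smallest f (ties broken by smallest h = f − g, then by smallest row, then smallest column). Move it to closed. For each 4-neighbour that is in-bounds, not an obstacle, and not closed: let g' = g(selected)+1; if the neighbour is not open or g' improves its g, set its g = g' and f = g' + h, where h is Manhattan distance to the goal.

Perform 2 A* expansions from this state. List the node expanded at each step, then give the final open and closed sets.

step 1: expand (5,3) (f=8, h=6) → closed; open now [(4,3) g=3 f=8, (5,2) g=3 f=10, (5,4) g=3 f=8, (6,2) g=2 f=10, (6,4) g=2 f=8, (7,4) g=1 f=8]
step 2: expand (4,3) (f=8, h=5) → closed; open now [(3,3) g=4 f=8, (4,2) g=4 f=10, (4,4) g=4 f=8, (5,2) g=3 f=10, (5,4) g=3 f=8, (6,2) g=2 f=10, (6,4) g=2 f=8, (7,4) g=1 f=8]

order=[(5,3) → (4,3)]; open=[(3,3) g=4 f=8, (4,2) g=4 f=10, (4,4) g=4 f=8, (5,2) g=3 f=10, (5,4) g=3 f=8, (6,2) g=2 f=10, (6,4) g=2 f=8, (7,4) g=1 f=8]; closed=[(4,3), (5,3), (6,3), (7,3)]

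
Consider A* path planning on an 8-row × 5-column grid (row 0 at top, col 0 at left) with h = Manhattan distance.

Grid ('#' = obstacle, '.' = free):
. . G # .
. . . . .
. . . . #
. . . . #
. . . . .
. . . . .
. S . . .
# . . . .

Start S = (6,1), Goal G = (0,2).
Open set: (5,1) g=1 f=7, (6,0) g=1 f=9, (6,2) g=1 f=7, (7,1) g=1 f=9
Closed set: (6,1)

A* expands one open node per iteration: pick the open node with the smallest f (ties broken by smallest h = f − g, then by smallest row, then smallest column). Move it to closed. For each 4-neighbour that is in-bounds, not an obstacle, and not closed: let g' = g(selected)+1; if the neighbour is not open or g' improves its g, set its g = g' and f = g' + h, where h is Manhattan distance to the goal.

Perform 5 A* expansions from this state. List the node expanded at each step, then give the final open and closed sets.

order=[(5,1) → (4,1) → (3,1) → (2,1) → (1,1)]; open=[(0,1) g=6 f=7, (1,0) g=6 f=9, (1,2) g=6 f=7, (2,0) g=5 f=9, (2,2) g=5 f=7, (3,0) g=4 f=9, (3,2) g=4 f=7, (4,0) g=3 f=9, (4,2) g=3 f=7, (5,0) g=2 f=9, (5,2) g=2 f=7, (6,0) g=1 f=9, (6,2) g=1 f=7, (7,1) g=1 f=9]; closed=[(1,1), (2,1), (3,1), (4,1), (5,1), (6,1)]

step 1: expand (5,1) (f=7, h=6) → closed; open now [(4,1) g=2 f=7, (5,0) g=2 f=9, (5,2) g=2 f=7, (6,0) g=1 f=9, (6,2) g=1 f=7, (7,1) g=1 f=9]
step 2: expand (4,1) (f=7, h=5) → closed; open now [(3,1) g=3 f=7, (4,0) g=3 f=9, (4,2) g=3 f=7, (5,0) g=2 f=9, (5,2) g=2 f=7, (6,0) g=1 f=9, (6,2) g=1 f=7, (7,1) g=1 f=9]
step 3: expand (3,1) (f=7, h=4) → closed; open now [(2,1) g=4 f=7, (3,0) g=4 f=9, (3,2) g=4 f=7, (4,0) g=3 f=9, (4,2) g=3 f=7, (5,0) g=2 f=9, (5,2) g=2 f=7, (6,0) g=1 f=9, (6,2) g=1 f=7, (7,1) g=1 f=9]
step 4: expand (2,1) (f=7, h=3) → closed; open now [(1,1) g=5 f=7, (2,0) g=5 f=9, (2,2) g=5 f=7, (3,0) g=4 f=9, (3,2) g=4 f=7, (4,0) g=3 f=9, (4,2) g=3 f=7, (5,0) g=2 f=9, (5,2) g=2 f=7, (6,0) g=1 f=9, (6,2) g=1 f=7, (7,1) g=1 f=9]
step 5: expand (1,1) (f=7, h=2) → closed; open now [(0,1) g=6 f=7, (1,0) g=6 f=9, (1,2) g=6 f=7, (2,0) g=5 f=9, (2,2) g=5 f=7, (3,0) g=4 f=9, (3,2) g=4 f=7, (4,0) g=3 f=9, (4,2) g=3 f=7, (5,0) g=2 f=9, (5,2) g=2 f=7, (6,0) g=1 f=9, (6,2) g=1 f=7, (7,1) g=1 f=9]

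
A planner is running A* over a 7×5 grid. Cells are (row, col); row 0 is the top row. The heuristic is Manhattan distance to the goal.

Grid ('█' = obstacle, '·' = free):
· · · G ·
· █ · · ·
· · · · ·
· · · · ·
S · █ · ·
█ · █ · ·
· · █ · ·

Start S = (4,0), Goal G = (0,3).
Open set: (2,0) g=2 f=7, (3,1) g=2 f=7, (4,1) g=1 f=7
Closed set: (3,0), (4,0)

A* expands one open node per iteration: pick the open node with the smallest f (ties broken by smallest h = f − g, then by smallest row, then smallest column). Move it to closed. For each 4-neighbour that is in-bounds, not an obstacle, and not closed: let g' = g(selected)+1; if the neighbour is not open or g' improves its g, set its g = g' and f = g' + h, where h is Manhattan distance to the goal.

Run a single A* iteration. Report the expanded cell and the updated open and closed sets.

step 1: expand (2,0) (f=7, h=5) → closed; open now [(1,0) g=3 f=7, (2,1) g=3 f=7, (3,1) g=2 f=7, (4,1) g=1 f=7]

expanded=(2,0); open=[(1,0) g=3 f=7, (2,1) g=3 f=7, (3,1) g=2 f=7, (4,1) g=1 f=7]; closed=[(2,0), (3,0), (4,0)]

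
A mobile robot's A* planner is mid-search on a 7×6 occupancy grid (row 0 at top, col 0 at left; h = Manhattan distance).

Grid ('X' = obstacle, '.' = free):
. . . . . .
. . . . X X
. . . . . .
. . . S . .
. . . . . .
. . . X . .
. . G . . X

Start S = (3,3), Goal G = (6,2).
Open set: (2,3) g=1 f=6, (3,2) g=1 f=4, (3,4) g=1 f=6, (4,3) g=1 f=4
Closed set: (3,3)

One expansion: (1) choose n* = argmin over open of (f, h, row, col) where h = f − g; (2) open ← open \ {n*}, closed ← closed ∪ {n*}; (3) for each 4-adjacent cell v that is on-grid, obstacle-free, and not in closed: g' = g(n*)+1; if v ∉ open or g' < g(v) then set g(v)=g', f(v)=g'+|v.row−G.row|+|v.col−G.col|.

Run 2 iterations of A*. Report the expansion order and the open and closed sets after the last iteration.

step 1: expand (3,2) (f=4, h=3) → closed; open now [(2,2) g=2 f=6, (2,3) g=1 f=6, (3,1) g=2 f=6, (3,4) g=1 f=6, (4,2) g=2 f=4, (4,3) g=1 f=4]
step 2: expand (4,2) (f=4, h=2) → closed; open now [(2,2) g=2 f=6, (2,3) g=1 f=6, (3,1) g=2 f=6, (3,4) g=1 f=6, (4,1) g=3 f=6, (4,3) g=1 f=4, (5,2) g=3 f=4]

order=[(3,2) → (4,2)]; open=[(2,2) g=2 f=6, (2,3) g=1 f=6, (3,1) g=2 f=6, (3,4) g=1 f=6, (4,1) g=3 f=6, (4,3) g=1 f=4, (5,2) g=3 f=4]; closed=[(3,2), (3,3), (4,2)]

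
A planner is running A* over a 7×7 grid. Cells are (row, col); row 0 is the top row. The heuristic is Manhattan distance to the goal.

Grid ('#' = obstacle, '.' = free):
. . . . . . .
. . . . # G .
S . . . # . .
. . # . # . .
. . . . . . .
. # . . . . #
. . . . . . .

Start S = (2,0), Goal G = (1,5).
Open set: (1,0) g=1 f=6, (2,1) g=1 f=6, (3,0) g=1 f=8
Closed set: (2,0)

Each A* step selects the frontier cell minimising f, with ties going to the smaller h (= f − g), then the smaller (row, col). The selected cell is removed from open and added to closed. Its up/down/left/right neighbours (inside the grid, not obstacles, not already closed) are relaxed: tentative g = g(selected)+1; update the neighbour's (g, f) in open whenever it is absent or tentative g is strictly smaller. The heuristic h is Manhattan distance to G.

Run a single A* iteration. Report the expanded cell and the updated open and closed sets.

step 1: expand (1,0) (f=6, h=5) → closed; open now [(0,0) g=2 f=8, (1,1) g=2 f=6, (2,1) g=1 f=6, (3,0) g=1 f=8]

expanded=(1,0); open=[(0,0) g=2 f=8, (1,1) g=2 f=6, (2,1) g=1 f=6, (3,0) g=1 f=8]; closed=[(1,0), (2,0)]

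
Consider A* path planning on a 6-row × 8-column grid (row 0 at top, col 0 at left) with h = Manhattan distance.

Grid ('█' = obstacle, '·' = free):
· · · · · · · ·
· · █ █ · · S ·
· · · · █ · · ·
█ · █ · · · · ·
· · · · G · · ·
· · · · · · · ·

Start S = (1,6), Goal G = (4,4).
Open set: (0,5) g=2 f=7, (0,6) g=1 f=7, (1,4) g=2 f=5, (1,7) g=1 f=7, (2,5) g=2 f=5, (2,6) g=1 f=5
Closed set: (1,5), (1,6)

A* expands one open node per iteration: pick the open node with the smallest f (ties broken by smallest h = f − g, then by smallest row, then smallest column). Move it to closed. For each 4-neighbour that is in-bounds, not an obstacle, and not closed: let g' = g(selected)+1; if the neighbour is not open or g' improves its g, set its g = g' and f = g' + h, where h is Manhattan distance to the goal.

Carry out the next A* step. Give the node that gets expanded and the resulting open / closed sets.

expanded=(1,4); open=[(0,4) g=3 f=7, (0,5) g=2 f=7, (0,6) g=1 f=7, (1,7) g=1 f=7, (2,5) g=2 f=5, (2,6) g=1 f=5]; closed=[(1,4), (1,5), (1,6)]

step 1: expand (1,4) (f=5, h=3) → closed; open now [(0,4) g=3 f=7, (0,5) g=2 f=7, (0,6) g=1 f=7, (1,7) g=1 f=7, (2,5) g=2 f=5, (2,6) g=1 f=5]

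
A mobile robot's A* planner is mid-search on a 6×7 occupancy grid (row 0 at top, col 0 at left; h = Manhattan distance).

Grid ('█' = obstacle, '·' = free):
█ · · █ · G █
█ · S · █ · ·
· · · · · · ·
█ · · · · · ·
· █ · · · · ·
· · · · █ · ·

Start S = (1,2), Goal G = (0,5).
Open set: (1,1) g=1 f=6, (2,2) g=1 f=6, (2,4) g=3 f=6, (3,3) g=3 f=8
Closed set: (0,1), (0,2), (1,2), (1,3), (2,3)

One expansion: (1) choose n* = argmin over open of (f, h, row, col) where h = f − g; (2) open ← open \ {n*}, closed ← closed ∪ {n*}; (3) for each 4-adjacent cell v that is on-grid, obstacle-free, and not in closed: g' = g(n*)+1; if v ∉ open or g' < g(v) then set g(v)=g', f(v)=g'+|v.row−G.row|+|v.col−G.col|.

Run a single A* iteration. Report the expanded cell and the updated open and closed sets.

step 1: expand (2,4) (f=6, h=3) → closed; open now [(1,1) g=1 f=6, (2,2) g=1 f=6, (2,5) g=4 f=6, (3,3) g=3 f=8, (3,4) g=4 f=8]

expanded=(2,4); open=[(1,1) g=1 f=6, (2,2) g=1 f=6, (2,5) g=4 f=6, (3,3) g=3 f=8, (3,4) g=4 f=8]; closed=[(0,1), (0,2), (1,2), (1,3), (2,3), (2,4)]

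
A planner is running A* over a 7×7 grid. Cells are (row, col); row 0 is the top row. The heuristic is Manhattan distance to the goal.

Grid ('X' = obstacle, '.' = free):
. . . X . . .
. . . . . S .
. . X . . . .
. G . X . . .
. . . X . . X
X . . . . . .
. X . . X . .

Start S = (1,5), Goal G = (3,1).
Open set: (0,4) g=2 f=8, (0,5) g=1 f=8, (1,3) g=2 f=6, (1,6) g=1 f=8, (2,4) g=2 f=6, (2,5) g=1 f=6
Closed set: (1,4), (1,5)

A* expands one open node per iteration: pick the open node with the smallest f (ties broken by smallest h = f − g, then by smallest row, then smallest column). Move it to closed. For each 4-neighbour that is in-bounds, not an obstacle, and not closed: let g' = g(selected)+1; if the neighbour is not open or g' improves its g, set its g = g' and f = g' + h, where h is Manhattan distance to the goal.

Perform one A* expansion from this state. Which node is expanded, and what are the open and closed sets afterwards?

step 1: expand (1,3) (f=6, h=4) → closed; open now [(0,4) g=2 f=8, (0,5) g=1 f=8, (1,2) g=3 f=6, (1,6) g=1 f=8, (2,3) g=3 f=6, (2,4) g=2 f=6, (2,5) g=1 f=6]

expanded=(1,3); open=[(0,4) g=2 f=8, (0,5) g=1 f=8, (1,2) g=3 f=6, (1,6) g=1 f=8, (2,3) g=3 f=6, (2,4) g=2 f=6, (2,5) g=1 f=6]; closed=[(1,3), (1,4), (1,5)]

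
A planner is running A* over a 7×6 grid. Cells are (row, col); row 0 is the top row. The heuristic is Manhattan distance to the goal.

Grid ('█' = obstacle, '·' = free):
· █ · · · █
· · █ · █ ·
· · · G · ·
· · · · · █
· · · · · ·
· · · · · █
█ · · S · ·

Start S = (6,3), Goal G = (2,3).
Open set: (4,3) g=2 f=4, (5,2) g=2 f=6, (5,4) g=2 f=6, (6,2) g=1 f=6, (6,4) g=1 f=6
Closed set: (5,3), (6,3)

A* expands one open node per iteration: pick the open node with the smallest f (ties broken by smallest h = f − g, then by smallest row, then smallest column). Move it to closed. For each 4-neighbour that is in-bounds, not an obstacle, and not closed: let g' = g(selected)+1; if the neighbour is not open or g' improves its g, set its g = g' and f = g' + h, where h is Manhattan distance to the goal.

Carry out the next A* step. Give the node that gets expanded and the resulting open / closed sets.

step 1: expand (4,3) (f=4, h=2) → closed; open now [(3,3) g=3 f=4, (4,2) g=3 f=6, (4,4) g=3 f=6, (5,2) g=2 f=6, (5,4) g=2 f=6, (6,2) g=1 f=6, (6,4) g=1 f=6]

expanded=(4,3); open=[(3,3) g=3 f=4, (4,2) g=3 f=6, (4,4) g=3 f=6, (5,2) g=2 f=6, (5,4) g=2 f=6, (6,2) g=1 f=6, (6,4) g=1 f=6]; closed=[(4,3), (5,3), (6,3)]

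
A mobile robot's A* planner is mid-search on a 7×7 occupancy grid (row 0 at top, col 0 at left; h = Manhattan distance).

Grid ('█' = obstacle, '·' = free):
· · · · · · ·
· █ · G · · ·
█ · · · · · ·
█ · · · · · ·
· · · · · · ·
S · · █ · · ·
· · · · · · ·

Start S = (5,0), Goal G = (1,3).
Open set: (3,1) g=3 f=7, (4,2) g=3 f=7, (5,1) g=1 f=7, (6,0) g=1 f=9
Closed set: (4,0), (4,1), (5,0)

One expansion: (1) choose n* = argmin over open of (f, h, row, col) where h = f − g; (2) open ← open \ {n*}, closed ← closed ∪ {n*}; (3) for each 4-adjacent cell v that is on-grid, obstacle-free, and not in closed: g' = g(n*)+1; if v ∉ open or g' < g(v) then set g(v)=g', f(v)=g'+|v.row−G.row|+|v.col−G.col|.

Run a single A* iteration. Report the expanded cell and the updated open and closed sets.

step 1: expand (3,1) (f=7, h=4) → closed; open now [(2,1) g=4 f=7, (3,2) g=4 f=7, (4,2) g=3 f=7, (5,1) g=1 f=7, (6,0) g=1 f=9]

expanded=(3,1); open=[(2,1) g=4 f=7, (3,2) g=4 f=7, (4,2) g=3 f=7, (5,1) g=1 f=7, (6,0) g=1 f=9]; closed=[(3,1), (4,0), (4,1), (5,0)]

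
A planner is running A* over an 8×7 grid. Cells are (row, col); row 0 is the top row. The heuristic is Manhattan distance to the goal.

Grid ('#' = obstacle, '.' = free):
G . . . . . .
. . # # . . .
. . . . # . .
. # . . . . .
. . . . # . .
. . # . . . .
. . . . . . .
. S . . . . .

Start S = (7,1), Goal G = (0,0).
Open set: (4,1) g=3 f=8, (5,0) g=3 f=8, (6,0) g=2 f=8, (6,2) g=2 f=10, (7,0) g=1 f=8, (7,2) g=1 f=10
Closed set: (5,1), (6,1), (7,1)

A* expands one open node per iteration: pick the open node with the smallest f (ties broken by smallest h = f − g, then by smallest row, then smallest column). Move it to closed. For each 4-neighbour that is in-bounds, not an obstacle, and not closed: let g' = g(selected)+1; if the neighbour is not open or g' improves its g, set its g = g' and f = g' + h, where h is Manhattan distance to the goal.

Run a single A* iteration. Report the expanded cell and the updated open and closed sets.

step 1: expand (4,1) (f=8, h=5) → closed; open now [(4,0) g=4 f=8, (4,2) g=4 f=10, (5,0) g=3 f=8, (6,0) g=2 f=8, (6,2) g=2 f=10, (7,0) g=1 f=8, (7,2) g=1 f=10]

expanded=(4,1); open=[(4,0) g=4 f=8, (4,2) g=4 f=10, (5,0) g=3 f=8, (6,0) g=2 f=8, (6,2) g=2 f=10, (7,0) g=1 f=8, (7,2) g=1 f=10]; closed=[(4,1), (5,1), (6,1), (7,1)]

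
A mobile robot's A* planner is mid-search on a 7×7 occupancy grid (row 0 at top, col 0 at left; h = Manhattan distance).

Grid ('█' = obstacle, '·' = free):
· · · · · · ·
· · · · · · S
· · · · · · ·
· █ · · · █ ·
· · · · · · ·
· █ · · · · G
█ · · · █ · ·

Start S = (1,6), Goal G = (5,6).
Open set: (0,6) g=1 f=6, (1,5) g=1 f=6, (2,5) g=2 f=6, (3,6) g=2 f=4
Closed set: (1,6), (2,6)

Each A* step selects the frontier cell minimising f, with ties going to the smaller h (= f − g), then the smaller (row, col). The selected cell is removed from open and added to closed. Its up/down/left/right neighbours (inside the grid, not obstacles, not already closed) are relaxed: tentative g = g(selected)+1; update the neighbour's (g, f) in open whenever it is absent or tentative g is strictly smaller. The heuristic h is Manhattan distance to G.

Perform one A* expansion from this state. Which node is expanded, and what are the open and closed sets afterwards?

expanded=(3,6); open=[(0,6) g=1 f=6, (1,5) g=1 f=6, (2,5) g=2 f=6, (4,6) g=3 f=4]; closed=[(1,6), (2,6), (3,6)]

step 1: expand (3,6) (f=4, h=2) → closed; open now [(0,6) g=1 f=6, (1,5) g=1 f=6, (2,5) g=2 f=6, (4,6) g=3 f=4]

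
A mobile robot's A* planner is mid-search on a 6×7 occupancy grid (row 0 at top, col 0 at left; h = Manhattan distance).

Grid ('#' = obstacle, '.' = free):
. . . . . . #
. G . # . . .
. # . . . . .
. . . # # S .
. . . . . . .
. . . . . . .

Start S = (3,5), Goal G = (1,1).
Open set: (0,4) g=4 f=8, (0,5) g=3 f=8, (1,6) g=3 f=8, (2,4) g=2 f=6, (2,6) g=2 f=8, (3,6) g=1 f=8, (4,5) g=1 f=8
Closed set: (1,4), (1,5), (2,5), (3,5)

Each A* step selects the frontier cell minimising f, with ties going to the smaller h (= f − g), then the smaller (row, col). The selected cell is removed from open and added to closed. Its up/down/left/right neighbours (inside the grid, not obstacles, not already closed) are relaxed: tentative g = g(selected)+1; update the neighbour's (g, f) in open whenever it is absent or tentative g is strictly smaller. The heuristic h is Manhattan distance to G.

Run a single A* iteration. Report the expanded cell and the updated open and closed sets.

step 1: expand (2,4) (f=6, h=4) → closed; open now [(0,4) g=4 f=8, (0,5) g=3 f=8, (1,6) g=3 f=8, (2,3) g=3 f=6, (2,6) g=2 f=8, (3,6) g=1 f=8, (4,5) g=1 f=8]

expanded=(2,4); open=[(0,4) g=4 f=8, (0,5) g=3 f=8, (1,6) g=3 f=8, (2,3) g=3 f=6, (2,6) g=2 f=8, (3,6) g=1 f=8, (4,5) g=1 f=8]; closed=[(1,4), (1,5), (2,4), (2,5), (3,5)]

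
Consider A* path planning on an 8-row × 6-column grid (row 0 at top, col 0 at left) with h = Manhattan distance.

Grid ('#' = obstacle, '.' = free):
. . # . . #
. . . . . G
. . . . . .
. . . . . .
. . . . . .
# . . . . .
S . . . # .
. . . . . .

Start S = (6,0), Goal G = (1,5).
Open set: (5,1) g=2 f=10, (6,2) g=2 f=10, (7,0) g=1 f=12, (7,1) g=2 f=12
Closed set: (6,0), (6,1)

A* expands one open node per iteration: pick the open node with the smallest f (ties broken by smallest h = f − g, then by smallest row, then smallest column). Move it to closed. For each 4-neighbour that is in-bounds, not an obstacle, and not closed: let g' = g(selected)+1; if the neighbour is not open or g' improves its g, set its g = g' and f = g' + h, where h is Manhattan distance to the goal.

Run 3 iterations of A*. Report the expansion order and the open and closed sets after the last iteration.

order=[(5,1) → (4,1) → (3,1)]; open=[(2,1) g=5 f=10, (3,0) g=5 f=12, (3,2) g=5 f=10, (4,0) g=4 f=12, (4,2) g=4 f=10, (5,2) g=3 f=10, (6,2) g=2 f=10, (7,0) g=1 f=12, (7,1) g=2 f=12]; closed=[(3,1), (4,1), (5,1), (6,0), (6,1)]

step 1: expand (5,1) (f=10, h=8) → closed; open now [(4,1) g=3 f=10, (5,2) g=3 f=10, (6,2) g=2 f=10, (7,0) g=1 f=12, (7,1) g=2 f=12]
step 2: expand (4,1) (f=10, h=7) → closed; open now [(3,1) g=4 f=10, (4,0) g=4 f=12, (4,2) g=4 f=10, (5,2) g=3 f=10, (6,2) g=2 f=10, (7,0) g=1 f=12, (7,1) g=2 f=12]
step 3: expand (3,1) (f=10, h=6) → closed; open now [(2,1) g=5 f=10, (3,0) g=5 f=12, (3,2) g=5 f=10, (4,0) g=4 f=12, (4,2) g=4 f=10, (5,2) g=3 f=10, (6,2) g=2 f=10, (7,0) g=1 f=12, (7,1) g=2 f=12]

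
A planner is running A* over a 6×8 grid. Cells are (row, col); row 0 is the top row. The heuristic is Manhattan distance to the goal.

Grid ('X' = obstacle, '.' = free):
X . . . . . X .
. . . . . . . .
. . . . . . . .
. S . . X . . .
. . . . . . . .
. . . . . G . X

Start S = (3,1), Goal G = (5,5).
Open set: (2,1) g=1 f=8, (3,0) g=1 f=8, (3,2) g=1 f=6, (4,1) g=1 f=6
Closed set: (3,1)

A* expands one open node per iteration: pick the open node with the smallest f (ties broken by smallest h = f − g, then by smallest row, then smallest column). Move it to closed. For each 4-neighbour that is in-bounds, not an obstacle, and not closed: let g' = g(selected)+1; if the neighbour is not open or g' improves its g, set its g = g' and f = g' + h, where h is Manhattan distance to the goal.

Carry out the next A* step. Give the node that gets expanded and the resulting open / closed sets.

step 1: expand (3,2) (f=6, h=5) → closed; open now [(2,1) g=1 f=8, (2,2) g=2 f=8, (3,0) g=1 f=8, (3,3) g=2 f=6, (4,1) g=1 f=6, (4,2) g=2 f=6]

expanded=(3,2); open=[(2,1) g=1 f=8, (2,2) g=2 f=8, (3,0) g=1 f=8, (3,3) g=2 f=6, (4,1) g=1 f=6, (4,2) g=2 f=6]; closed=[(3,1), (3,2)]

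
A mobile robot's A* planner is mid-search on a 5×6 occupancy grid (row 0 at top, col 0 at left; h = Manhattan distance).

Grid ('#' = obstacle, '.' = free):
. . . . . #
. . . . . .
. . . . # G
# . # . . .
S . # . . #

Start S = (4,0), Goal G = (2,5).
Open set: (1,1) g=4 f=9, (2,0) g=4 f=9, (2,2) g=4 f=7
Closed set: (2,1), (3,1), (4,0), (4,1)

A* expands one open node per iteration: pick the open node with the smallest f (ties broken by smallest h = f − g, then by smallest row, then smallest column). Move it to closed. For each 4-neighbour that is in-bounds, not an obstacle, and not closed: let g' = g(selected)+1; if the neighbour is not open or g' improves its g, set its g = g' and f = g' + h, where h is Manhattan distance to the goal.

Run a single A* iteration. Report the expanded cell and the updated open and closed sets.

step 1: expand (2,2) (f=7, h=3) → closed; open now [(1,1) g=4 f=9, (1,2) g=5 f=9, (2,0) g=4 f=9, (2,3) g=5 f=7]

expanded=(2,2); open=[(1,1) g=4 f=9, (1,2) g=5 f=9, (2,0) g=4 f=9, (2,3) g=5 f=7]; closed=[(2,1), (2,2), (3,1), (4,0), (4,1)]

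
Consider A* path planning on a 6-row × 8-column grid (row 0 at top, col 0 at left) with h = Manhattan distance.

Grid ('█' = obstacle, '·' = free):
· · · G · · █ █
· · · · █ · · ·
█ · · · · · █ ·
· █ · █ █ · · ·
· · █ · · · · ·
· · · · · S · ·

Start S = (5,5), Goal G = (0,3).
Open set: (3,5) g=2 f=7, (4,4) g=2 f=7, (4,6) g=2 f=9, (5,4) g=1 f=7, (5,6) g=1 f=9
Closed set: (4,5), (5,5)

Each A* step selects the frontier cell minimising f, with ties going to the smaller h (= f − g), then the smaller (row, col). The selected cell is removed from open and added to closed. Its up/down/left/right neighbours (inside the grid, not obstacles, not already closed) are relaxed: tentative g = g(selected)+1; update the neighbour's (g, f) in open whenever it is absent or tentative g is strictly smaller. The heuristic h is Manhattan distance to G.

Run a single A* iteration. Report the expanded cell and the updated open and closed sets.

step 1: expand (3,5) (f=7, h=5) → closed; open now [(2,5) g=3 f=7, (3,6) g=3 f=9, (4,4) g=2 f=7, (4,6) g=2 f=9, (5,4) g=1 f=7, (5,6) g=1 f=9]

expanded=(3,5); open=[(2,5) g=3 f=7, (3,6) g=3 f=9, (4,4) g=2 f=7, (4,6) g=2 f=9, (5,4) g=1 f=7, (5,6) g=1 f=9]; closed=[(3,5), (4,5), (5,5)]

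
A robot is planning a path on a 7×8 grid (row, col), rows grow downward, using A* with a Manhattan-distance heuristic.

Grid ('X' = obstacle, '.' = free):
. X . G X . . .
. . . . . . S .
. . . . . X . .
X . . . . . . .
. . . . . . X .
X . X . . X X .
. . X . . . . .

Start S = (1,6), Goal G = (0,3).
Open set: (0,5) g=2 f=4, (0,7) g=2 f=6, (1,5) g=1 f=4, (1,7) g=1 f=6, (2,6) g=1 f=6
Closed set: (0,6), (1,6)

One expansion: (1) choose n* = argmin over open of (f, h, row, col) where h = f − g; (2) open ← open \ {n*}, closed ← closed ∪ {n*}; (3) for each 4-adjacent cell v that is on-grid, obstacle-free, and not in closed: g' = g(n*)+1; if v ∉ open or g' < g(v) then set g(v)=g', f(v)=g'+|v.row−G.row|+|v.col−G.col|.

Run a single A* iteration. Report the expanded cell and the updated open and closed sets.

expanded=(0,5); open=[(0,7) g=2 f=6, (1,5) g=1 f=4, (1,7) g=1 f=6, (2,6) g=1 f=6]; closed=[(0,5), (0,6), (1,6)]

step 1: expand (0,5) (f=4, h=2) → closed; open now [(0,7) g=2 f=6, (1,5) g=1 f=4, (1,7) g=1 f=6, (2,6) g=1 f=6]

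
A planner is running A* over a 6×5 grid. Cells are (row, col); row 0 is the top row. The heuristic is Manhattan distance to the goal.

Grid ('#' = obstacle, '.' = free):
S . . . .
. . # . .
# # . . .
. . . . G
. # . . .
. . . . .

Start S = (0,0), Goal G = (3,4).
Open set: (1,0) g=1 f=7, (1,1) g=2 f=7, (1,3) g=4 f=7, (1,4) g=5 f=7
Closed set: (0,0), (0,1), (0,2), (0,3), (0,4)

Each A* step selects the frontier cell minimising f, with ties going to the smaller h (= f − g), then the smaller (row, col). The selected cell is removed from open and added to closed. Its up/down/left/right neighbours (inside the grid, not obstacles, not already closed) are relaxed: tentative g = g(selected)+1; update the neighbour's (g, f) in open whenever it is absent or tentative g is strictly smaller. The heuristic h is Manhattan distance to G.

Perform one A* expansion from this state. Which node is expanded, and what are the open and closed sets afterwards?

expanded=(1,4); open=[(1,0) g=1 f=7, (1,1) g=2 f=7, (1,3) g=4 f=7, (2,4) g=6 f=7]; closed=[(0,0), (0,1), (0,2), (0,3), (0,4), (1,4)]

step 1: expand (1,4) (f=7, h=2) → closed; open now [(1,0) g=1 f=7, (1,1) g=2 f=7, (1,3) g=4 f=7, (2,4) g=6 f=7]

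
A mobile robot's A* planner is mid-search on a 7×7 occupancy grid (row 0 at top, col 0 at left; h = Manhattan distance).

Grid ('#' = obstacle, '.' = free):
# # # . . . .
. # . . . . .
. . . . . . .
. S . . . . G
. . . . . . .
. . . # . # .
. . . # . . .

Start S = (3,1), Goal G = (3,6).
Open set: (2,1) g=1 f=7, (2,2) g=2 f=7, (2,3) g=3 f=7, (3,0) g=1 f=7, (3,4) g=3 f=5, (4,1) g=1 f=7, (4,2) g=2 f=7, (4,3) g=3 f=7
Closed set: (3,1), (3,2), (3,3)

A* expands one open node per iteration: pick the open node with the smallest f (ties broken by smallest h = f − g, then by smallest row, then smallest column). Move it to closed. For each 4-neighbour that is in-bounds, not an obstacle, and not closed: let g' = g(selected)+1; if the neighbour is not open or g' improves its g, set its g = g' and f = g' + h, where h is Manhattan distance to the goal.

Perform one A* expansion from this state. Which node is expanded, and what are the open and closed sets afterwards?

expanded=(3,4); open=[(2,1) g=1 f=7, (2,2) g=2 f=7, (2,3) g=3 f=7, (2,4) g=4 f=7, (3,0) g=1 f=7, (3,5) g=4 f=5, (4,1) g=1 f=7, (4,2) g=2 f=7, (4,3) g=3 f=7, (4,4) g=4 f=7]; closed=[(3,1), (3,2), (3,3), (3,4)]

step 1: expand (3,4) (f=5, h=2) → closed; open now [(2,1) g=1 f=7, (2,2) g=2 f=7, (2,3) g=3 f=7, (2,4) g=4 f=7, (3,0) g=1 f=7, (3,5) g=4 f=5, (4,1) g=1 f=7, (4,2) g=2 f=7, (4,3) g=3 f=7, (4,4) g=4 f=7]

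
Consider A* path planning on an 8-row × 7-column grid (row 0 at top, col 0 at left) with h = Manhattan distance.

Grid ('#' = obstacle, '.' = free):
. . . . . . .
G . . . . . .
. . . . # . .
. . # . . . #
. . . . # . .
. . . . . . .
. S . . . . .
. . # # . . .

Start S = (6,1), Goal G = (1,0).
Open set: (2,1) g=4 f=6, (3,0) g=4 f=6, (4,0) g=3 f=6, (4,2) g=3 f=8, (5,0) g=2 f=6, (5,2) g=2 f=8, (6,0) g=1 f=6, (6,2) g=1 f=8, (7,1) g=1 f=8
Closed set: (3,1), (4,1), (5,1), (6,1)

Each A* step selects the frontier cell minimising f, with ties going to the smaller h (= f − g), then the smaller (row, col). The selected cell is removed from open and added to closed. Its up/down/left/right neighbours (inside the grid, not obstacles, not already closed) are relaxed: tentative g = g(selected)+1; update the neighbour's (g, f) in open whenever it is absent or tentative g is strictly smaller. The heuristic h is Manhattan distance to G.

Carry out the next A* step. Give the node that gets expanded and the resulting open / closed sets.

step 1: expand (2,1) (f=6, h=2) → closed; open now [(1,1) g=5 f=6, (2,0) g=5 f=6, (2,2) g=5 f=8, (3,0) g=4 f=6, (4,0) g=3 f=6, (4,2) g=3 f=8, (5,0) g=2 f=6, (5,2) g=2 f=8, (6,0) g=1 f=6, (6,2) g=1 f=8, (7,1) g=1 f=8]

expanded=(2,1); open=[(1,1) g=5 f=6, (2,0) g=5 f=6, (2,2) g=5 f=8, (3,0) g=4 f=6, (4,0) g=3 f=6, (4,2) g=3 f=8, (5,0) g=2 f=6, (5,2) g=2 f=8, (6,0) g=1 f=6, (6,2) g=1 f=8, (7,1) g=1 f=8]; closed=[(2,1), (3,1), (4,1), (5,1), (6,1)]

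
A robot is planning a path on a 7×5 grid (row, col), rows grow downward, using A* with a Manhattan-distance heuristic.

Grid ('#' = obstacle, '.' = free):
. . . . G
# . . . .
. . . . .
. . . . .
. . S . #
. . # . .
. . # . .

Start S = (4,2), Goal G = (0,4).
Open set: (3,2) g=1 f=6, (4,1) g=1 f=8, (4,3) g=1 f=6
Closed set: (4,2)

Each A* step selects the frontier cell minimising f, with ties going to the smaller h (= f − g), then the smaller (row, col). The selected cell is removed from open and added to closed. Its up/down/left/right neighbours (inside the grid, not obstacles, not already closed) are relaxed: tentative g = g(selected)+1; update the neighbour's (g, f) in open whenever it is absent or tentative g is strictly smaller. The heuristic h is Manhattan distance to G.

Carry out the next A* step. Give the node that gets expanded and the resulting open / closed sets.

expanded=(3,2); open=[(2,2) g=2 f=6, (3,1) g=2 f=8, (3,3) g=2 f=6, (4,1) g=1 f=8, (4,3) g=1 f=6]; closed=[(3,2), (4,2)]

step 1: expand (3,2) (f=6, h=5) → closed; open now [(2,2) g=2 f=6, (3,1) g=2 f=8, (3,3) g=2 f=6, (4,1) g=1 f=8, (4,3) g=1 f=6]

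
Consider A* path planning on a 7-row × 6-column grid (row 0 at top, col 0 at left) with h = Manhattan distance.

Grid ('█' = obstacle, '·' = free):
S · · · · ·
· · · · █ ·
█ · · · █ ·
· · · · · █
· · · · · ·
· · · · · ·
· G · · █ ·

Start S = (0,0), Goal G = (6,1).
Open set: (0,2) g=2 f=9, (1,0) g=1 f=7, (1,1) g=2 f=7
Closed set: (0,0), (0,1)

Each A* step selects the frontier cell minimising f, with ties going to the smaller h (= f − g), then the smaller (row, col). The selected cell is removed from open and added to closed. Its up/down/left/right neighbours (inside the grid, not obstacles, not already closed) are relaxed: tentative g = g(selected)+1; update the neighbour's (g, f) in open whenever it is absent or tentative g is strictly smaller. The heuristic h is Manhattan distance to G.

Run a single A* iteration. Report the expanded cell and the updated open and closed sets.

step 1: expand (1,1) (f=7, h=5) → closed; open now [(0,2) g=2 f=9, (1,0) g=1 f=7, (1,2) g=3 f=9, (2,1) g=3 f=7]

expanded=(1,1); open=[(0,2) g=2 f=9, (1,0) g=1 f=7, (1,2) g=3 f=9, (2,1) g=3 f=7]; closed=[(0,0), (0,1), (1,1)]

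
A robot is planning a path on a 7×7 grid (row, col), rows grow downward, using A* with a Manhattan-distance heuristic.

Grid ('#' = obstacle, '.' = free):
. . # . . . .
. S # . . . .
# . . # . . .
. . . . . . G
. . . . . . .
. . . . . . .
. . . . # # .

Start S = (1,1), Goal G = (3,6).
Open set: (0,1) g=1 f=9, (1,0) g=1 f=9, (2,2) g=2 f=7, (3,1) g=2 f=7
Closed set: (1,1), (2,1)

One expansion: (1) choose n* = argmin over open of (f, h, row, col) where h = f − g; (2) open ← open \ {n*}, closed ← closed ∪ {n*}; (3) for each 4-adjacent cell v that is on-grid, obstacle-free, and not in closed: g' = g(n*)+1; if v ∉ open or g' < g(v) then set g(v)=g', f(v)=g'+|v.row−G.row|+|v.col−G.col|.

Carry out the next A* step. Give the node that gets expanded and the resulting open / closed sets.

step 1: expand (2,2) (f=7, h=5) → closed; open now [(0,1) g=1 f=9, (1,0) g=1 f=9, (3,1) g=2 f=7, (3,2) g=3 f=7]

expanded=(2,2); open=[(0,1) g=1 f=9, (1,0) g=1 f=9, (3,1) g=2 f=7, (3,2) g=3 f=7]; closed=[(1,1), (2,1), (2,2)]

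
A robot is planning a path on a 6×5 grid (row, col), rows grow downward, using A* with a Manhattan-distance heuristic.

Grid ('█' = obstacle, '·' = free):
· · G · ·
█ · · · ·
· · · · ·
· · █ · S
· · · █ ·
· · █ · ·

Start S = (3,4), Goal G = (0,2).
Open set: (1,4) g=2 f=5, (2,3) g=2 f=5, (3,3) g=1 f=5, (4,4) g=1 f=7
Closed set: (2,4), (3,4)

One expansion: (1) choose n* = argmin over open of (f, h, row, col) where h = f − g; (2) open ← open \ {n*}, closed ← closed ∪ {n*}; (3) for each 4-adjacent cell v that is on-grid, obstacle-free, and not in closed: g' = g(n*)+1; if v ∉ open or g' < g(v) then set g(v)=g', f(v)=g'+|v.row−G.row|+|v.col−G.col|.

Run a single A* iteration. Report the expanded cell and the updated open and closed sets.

expanded=(1,4); open=[(0,4) g=3 f=5, (1,3) g=3 f=5, (2,3) g=2 f=5, (3,3) g=1 f=5, (4,4) g=1 f=7]; closed=[(1,4), (2,4), (3,4)]

step 1: expand (1,4) (f=5, h=3) → closed; open now [(0,4) g=3 f=5, (1,3) g=3 f=5, (2,3) g=2 f=5, (3,3) g=1 f=5, (4,4) g=1 f=7]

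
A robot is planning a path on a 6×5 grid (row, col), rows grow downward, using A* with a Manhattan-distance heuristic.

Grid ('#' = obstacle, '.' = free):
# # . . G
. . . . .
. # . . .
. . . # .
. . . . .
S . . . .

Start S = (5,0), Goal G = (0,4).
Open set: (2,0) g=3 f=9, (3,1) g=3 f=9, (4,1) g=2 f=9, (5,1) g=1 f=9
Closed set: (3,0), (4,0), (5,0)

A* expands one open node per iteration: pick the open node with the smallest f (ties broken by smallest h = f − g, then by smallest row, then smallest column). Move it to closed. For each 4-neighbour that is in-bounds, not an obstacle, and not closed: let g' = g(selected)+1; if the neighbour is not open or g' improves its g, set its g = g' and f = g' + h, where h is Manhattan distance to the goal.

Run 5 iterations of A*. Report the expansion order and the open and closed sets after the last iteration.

order=[(2,0) → (1,0) → (1,1) → (1,2) → (0,2)]; open=[(0,3) g=8 f=9, (1,3) g=7 f=9, (2,2) g=7 f=11, (3,1) g=3 f=9, (4,1) g=2 f=9, (5,1) g=1 f=9]; closed=[(0,2), (1,0), (1,1), (1,2), (2,0), (3,0), (4,0), (5,0)]

step 1: expand (2,0) (f=9, h=6) → closed; open now [(1,0) g=4 f=9, (3,1) g=3 f=9, (4,1) g=2 f=9, (5,1) g=1 f=9]
step 2: expand (1,0) (f=9, h=5) → closed; open now [(1,1) g=5 f=9, (3,1) g=3 f=9, (4,1) g=2 f=9, (5,1) g=1 f=9]
step 3: expand (1,1) (f=9, h=4) → closed; open now [(1,2) g=6 f=9, (3,1) g=3 f=9, (4,1) g=2 f=9, (5,1) g=1 f=9]
step 4: expand (1,2) (f=9, h=3) → closed; open now [(0,2) g=7 f=9, (1,3) g=7 f=9, (2,2) g=7 f=11, (3,1) g=3 f=9, (4,1) g=2 f=9, (5,1) g=1 f=9]
step 5: expand (0,2) (f=9, h=2) → closed; open now [(0,3) g=8 f=9, (1,3) g=7 f=9, (2,2) g=7 f=11, (3,1) g=3 f=9, (4,1) g=2 f=9, (5,1) g=1 f=9]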